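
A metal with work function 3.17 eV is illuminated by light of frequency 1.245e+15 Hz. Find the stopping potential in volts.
1.9789 V

The stopping potential V_s satisfies: eV_s = KE_max

First, find KE_max using Einstein's equation:
E_photon = hf = (6.626×10⁻³⁴ J·s)(1.245e+15 Hz) = 5.1489 eV
KE_max = E_photon - φ = 5.1489 - 3.17 = 1.9789 eV

Since eV_s = KE_max:
V_s = KE_max/e = 1.9789 V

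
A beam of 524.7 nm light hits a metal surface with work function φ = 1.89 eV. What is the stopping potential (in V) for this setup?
0.4730 V

The stopping potential V_s satisfies: eV_s = KE_max

First, find KE_max using Einstein's equation:
E_photon = hc/λ = 2.3630 eV
KE_max = E_photon - φ = 2.3630 - 1.89 = 0.4730 eV

Since eV_s = KE_max:
V_s = KE_max/e = 0.4730 V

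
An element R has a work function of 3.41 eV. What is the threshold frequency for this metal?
8.2453e+14 Hz

The threshold frequency is when the photon energy equals the work function:
hf₀ = φ

Solving for f₀:
f₀ = φ/h = (3.41 eV × 1.602×10⁻¹⁹ J/eV) / (6.626×10⁻³⁴ J·s)
f₀ = 8.2453e+14 Hz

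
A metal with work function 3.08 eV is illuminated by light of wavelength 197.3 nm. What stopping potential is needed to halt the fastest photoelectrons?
3.2040 V

The stopping potential V_s satisfies: eV_s = KE_max

First, find KE_max using Einstein's equation:
E_photon = hc/λ = 6.2840 eV
KE_max = E_photon - φ = 6.2840 - 3.08 = 3.2040 eV

Since eV_s = KE_max:
V_s = KE_max/e = 3.2040 V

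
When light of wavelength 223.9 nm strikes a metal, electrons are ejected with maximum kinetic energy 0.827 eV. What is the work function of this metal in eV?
4.71 eV

From Einstein's photoelectric equation: KE_max = hf - φ = hc/λ - φ

Rearranging for φ:
φ = hc/λ - KE_max

Calculate photon energy:
E_photon = hc/λ = 5.5375 eV

Therefore:
φ = 5.5375 - 0.827 = 4.71 eV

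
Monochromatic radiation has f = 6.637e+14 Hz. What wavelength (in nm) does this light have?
451.70 nm

Using the wave equation: c = fλ

Solving for wavelength:
λ = c/f = (3×10⁸ m/s) / (6.637e+14 Hz)
λ = 451.70 nm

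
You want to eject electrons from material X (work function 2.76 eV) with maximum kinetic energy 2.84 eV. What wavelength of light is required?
221.40 nm

From Einstein's equation: KE_max = hc/λ - φ

Rearranging for λ:
hc/λ = KE_max + φ
λ = hc/(KE_max + φ)

Required photon energy:
E_photon = KE_max + φ = 2.84 + 2.76 = 5.60 eV

Required wavelength:
λ = hc/E_photon = (6.626×10⁻³⁴)(3×10⁸) / (5.60 × 1.602×10⁻¹⁹)
λ = 221.40 nm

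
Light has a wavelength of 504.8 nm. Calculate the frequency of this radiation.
5.9388e+14 Hz

Using the wave equation: c = fλ

Solving for frequency:
f = c/λ = (3×10⁸ m/s) / (504.8×10⁻⁹ m)
f = 5.9388e+14 Hz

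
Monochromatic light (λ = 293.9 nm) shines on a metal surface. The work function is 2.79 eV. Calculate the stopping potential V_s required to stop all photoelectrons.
1.4286 V

The stopping potential V_s satisfies: eV_s = KE_max

First, find KE_max using Einstein's equation:
E_photon = hc/λ = 4.2186 eV
KE_max = E_photon - φ = 4.2186 - 2.79 = 1.4286 eV

Since eV_s = KE_max:
V_s = KE_max/e = 1.4286 V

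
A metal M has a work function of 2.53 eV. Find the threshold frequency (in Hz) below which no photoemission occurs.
6.1175e+14 Hz

The threshold frequency is when the photon energy equals the work function:
hf₀ = φ

Solving for f₀:
f₀ = φ/h = (2.53 eV × 1.602×10⁻¹⁹ J/eV) / (6.626×10⁻³⁴ J·s)
f₀ = 6.1175e+14 Hz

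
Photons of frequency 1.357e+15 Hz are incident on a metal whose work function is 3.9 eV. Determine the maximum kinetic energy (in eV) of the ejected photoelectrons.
1.7121 eV

Using Einstein's photoelectric equation: KE_max = hf - φ

First, calculate the photon energy:
E_photon = hf = (6.626×10⁻³⁴ J·s)(1.357e+15 Hz)
E_photon = 5.6121 eV

Then, the maximum kinetic energy:
KE_max = E_photon - φ = 5.6121 eV - 3.9 eV = 1.7121 eV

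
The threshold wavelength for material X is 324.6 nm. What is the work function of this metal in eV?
3.82 eV

At the threshold wavelength, photon energy equals work function:
φ = hc/λ₀

Calculating:
φ = (6.626×10⁻³⁴ J·s)(3×10⁸ m/s) / (324.6×10⁻⁹ m)
φ = 3.82 eV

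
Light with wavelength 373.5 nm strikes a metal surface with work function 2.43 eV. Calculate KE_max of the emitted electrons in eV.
0.8895 eV

Using Einstein's photoelectric equation: KE_max = hf - φ = hc/λ - φ

First, calculate the photon energy:
E_photon = hc/λ = (6.626×10⁻³⁴ J·s)(3×10⁸ m/s) / (373.5×10⁻⁹ m)
E_photon = 3.3195 eV

Then, the maximum kinetic energy:
KE_max = E_photon - φ = 3.3195 eV - 2.43 eV = 0.8895 eV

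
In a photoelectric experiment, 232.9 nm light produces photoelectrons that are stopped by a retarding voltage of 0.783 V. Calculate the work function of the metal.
4.54 eV

The stopping potential gives the maximum kinetic energy: KE_max = eV_s = 0.783 eV

From Einstein's photoelectric equation: KE_max = hc/λ - φ
Rearranging: φ = hc/λ - KE_max

Calculate photon energy:
E_photon = hc/λ = (6.626×10⁻³⁴ J·s)(3×10⁸ m/s) / (232.9×10⁻⁹ m) = 5.3235 eV

Therefore:
φ = 5.3235 - 0.783 = 4.54 eV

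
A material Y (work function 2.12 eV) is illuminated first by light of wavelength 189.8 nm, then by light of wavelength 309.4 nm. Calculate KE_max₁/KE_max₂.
2.3380

Using Einstein's equation: KE_max = hc/λ - φ

For λ₁ = 189.8 nm:
E₁ = hc/λ₁ = 6.5324 eV
KE₁ = E₁ - φ = 6.5324 - 2.12 = 4.4124 eV

For λ₂ = 309.4 nm:
E₂ = hc/λ₂ = 4.0072 eV
KE₂ = E₂ - φ = 4.0072 - 2.12 = 1.8872 eV

Ratio: KE₁/KE₂ = 4.4124/1.8872 = 2.3380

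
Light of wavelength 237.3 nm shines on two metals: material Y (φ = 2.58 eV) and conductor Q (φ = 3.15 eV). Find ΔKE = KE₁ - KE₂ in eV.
0.5700 eV

Using KE_max = hc/λ - φ for each metal:

Photon energy: E = hc/λ = 5.2248 eV

For material Y (φ₁ = 2.58 eV):
KE₁ = E - φ₁ = 5.2248 - 2.58 = 2.6448 eV

For conductor Q (φ₂ = 3.15 eV):
KE₂ = E - φ₂ = 5.2248 - 3.15 = 2.0748 eV

Difference:
ΔKE = KE₁ - KE₂ = 2.6448 - 2.0748 = 0.5700 eV

Note: The difference equals the difference in work functions: 3.15 - 2.58 = 0.57 eV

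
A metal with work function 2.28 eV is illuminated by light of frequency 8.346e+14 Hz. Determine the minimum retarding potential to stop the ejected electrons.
1.1716 V

The stopping potential V_s satisfies: eV_s = KE_max

First, find KE_max using Einstein's equation:
E_photon = hf = (6.626×10⁻³⁴ J·s)(8.346e+14 Hz) = 3.4516 eV
KE_max = E_photon - φ = 3.4516 - 2.28 = 1.1716 eV

Since eV_s = KE_max:
V_s = KE_max/e = 1.1716 V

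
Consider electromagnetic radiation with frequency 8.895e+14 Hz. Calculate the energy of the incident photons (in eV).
3.6787 eV

Using E = hf:

E = hf = (6.626×10⁻³⁴ J·s)(8.895e+14 Hz)
E = 3.6787 eV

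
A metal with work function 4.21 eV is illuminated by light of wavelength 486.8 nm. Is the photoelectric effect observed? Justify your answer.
No

For photoemission, the photon energy must exceed the work function.

Photon energy: E = hc/λ = 2.5469 eV
Work function: φ = 4.21 eV

Since E_photon (2.5469 eV) < φ (4.21 eV), photoemission will NOT occur.
The threshold wavelength is λ₀ = hc/φ = 294.5 nm.
Since 486.8 nm > 294.5 nm, the photons lack sufficient energy.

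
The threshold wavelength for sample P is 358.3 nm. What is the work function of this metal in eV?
3.46 eV

At the threshold wavelength, photon energy equals work function:
φ = hc/λ₀

Calculating:
φ = (6.626×10⁻³⁴ J·s)(3×10⁸ m/s) / (358.3×10⁻⁹ m)
φ = 3.46 eV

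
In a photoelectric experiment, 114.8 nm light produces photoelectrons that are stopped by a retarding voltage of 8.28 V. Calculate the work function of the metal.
2.52 eV

The stopping potential gives the maximum kinetic energy: KE_max = eV_s = 8.28 eV

From Einstein's photoelectric equation: KE_max = hc/λ - φ
Rearranging: φ = hc/λ - KE_max

Calculate photon energy:
E_photon = hc/λ = (6.626×10⁻³⁴ J·s)(3×10⁸ m/s) / (114.8×10⁻⁹ m) = 10.8000 eV

Therefore:
φ = 10.8000 - 8.28 = 2.52 eV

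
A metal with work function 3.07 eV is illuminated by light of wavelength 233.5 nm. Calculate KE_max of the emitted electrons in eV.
2.2398 eV

Using Einstein's photoelectric equation: KE_max = hf - φ = hc/λ - φ

First, calculate the photon energy:
E_photon = hc/λ = (6.626×10⁻³⁴ J·s)(3×10⁸ m/s) / (233.5×10⁻⁹ m)
E_photon = 5.3098 eV

Then, the maximum kinetic energy:
KE_max = E_photon - φ = 5.3098 eV - 3.07 eV = 2.2398 eV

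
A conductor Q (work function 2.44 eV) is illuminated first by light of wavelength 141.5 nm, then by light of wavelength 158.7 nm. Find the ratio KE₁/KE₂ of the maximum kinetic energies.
1.1768

Using Einstein's equation: KE_max = hc/λ - φ

For λ₁ = 141.5 nm:
E₁ = hc/λ₁ = 8.7621 eV
KE₁ = E₁ - φ = 8.7621 - 2.44 = 6.3221 eV

For λ₂ = 158.7 nm:
E₂ = hc/λ₂ = 7.8125 eV
KE₂ = E₂ - φ = 7.8125 - 2.44 = 5.3725 eV

Ratio: KE₁/KE₂ = 6.3221/5.3725 = 1.1768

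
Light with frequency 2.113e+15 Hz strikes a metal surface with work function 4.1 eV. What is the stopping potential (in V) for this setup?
4.6387 V

The stopping potential V_s satisfies: eV_s = KE_max

First, find KE_max using Einstein's equation:
E_photon = hf = (6.626×10⁻³⁴ J·s)(2.113e+15 Hz) = 8.7387 eV
KE_max = E_photon - φ = 8.7387 - 4.1 = 4.6387 eV

Since eV_s = KE_max:
V_s = KE_max/e = 4.6387 V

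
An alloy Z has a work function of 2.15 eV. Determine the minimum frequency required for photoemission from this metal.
5.1987e+14 Hz

The threshold frequency is when the photon energy equals the work function:
hf₀ = φ

Solving for f₀:
f₀ = φ/h = (2.15 eV × 1.602×10⁻¹⁹ J/eV) / (6.626×10⁻³⁴ J·s)
f₀ = 5.1987e+14 Hz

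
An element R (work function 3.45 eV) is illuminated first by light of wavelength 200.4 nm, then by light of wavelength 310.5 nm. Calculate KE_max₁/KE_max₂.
5.0398

Using Einstein's equation: KE_max = hc/λ - φ

For λ₁ = 200.4 nm:
E₁ = hc/λ₁ = 6.1868 eV
KE₁ = E₁ - φ = 6.1868 - 3.45 = 2.7368 eV

For λ₂ = 310.5 nm:
E₂ = hc/λ₂ = 3.9930 eV
KE₂ = E₂ - φ = 3.9930 - 3.45 = 0.5430 eV

Ratio: KE₁/KE₂ = 2.7368/0.5430 = 5.0398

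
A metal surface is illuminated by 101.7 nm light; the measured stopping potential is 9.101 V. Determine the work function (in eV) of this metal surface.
3.09 eV

The stopping potential gives the maximum kinetic energy: KE_max = eV_s = 9.101 eV

From Einstein's photoelectric equation: KE_max = hc/λ - φ
Rearranging: φ = hc/λ - KE_max

Calculate photon energy:
E_photon = hc/λ = (6.626×10⁻³⁴ J·s)(3×10⁸ m/s) / (101.7×10⁻⁹ m) = 12.1912 eV

Therefore:
φ = 12.1912 - 9.101 = 3.09 eV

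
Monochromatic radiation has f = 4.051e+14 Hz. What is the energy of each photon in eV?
1.6754 eV

Using E = hf:

E = hf = (6.626×10⁻³⁴ J·s)(4.051e+14 Hz)
E = 1.6754 eV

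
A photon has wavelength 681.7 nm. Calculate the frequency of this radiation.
4.3977e+14 Hz

Using the wave equation: c = fλ

Solving for frequency:
f = c/λ = (3×10⁸ m/s) / (681.7×10⁻⁹ m)
f = 4.3977e+14 Hz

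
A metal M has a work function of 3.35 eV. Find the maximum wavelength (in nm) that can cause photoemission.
370.10 nm

The threshold wavelength is when the photon energy equals the work function:
hc/λ₀ = φ

Solving for λ₀:
λ₀ = hc/φ = (6.626×10⁻³⁴ J·s)(3×10⁸ m/s) / (3.35 eV × 1.602×10⁻¹⁹ J/eV)
λ₀ = 370.10 nm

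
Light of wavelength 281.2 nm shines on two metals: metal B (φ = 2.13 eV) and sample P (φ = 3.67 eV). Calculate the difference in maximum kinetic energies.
1.5400 eV

Using KE_max = hc/λ - φ for each metal:

Photon energy: E = hc/λ = 4.4091 eV

For metal B (φ₁ = 2.13 eV):
KE₁ = E - φ₁ = 4.4091 - 2.13 = 2.2791 eV

For sample P (φ₂ = 3.67 eV):
KE₂ = E - φ₂ = 4.4091 - 3.67 = 0.7391 eV

Difference:
ΔKE = KE₁ - KE₂ = 2.2791 - 0.7391 = 1.5400 eV

Note: The difference equals the difference in work functions: 3.67 - 2.13 = 1.54 eV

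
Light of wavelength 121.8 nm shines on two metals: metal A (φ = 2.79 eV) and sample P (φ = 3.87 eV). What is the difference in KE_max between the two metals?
1.0800 eV

Using KE_max = hc/λ - φ for each metal:

Photon energy: E = hc/λ = 10.1793 eV

For metal A (φ₁ = 2.79 eV):
KE₁ = E - φ₁ = 10.1793 - 2.79 = 7.3893 eV

For sample P (φ₂ = 3.87 eV):
KE₂ = E - φ₂ = 10.1793 - 3.87 = 6.3093 eV

Difference:
ΔKE = KE₁ - KE₂ = 7.3893 - 6.3093 = 1.0800 eV

Note: The difference equals the difference in work functions: 3.87 - 2.79 = 1.08 eV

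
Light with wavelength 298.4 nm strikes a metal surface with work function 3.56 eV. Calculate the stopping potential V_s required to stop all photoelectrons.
0.5950 V

The stopping potential V_s satisfies: eV_s = KE_max

First, find KE_max using Einstein's equation:
E_photon = hc/λ = 4.1550 eV
KE_max = E_photon - φ = 4.1550 - 3.56 = 0.5950 eV

Since eV_s = KE_max:
V_s = KE_max/e = 0.5950 V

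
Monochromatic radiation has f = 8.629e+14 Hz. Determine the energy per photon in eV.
3.5687 eV

Using E = hf:

E = hf = (6.626×10⁻³⁴ J·s)(8.629e+14 Hz)
E = 3.5687 eV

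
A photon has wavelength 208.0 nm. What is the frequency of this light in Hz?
1.4413e+15 Hz

Using the wave equation: c = fλ

Solving for frequency:
f = c/λ = (3×10⁸ m/s) / (208.0×10⁻⁹ m)
f = 1.4413e+15 Hz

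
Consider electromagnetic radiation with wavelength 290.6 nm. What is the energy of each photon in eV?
4.2665 eV

Using E = hf = hc/λ:

E = hc/λ = (6.626×10⁻³⁴ J·s)(3×10⁸ m/s) / (290.6×10⁻⁹ m)
E = 4.2665 eV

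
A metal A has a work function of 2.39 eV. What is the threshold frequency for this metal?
5.7790e+14 Hz

The threshold frequency is when the photon energy equals the work function:
hf₀ = φ

Solving for f₀:
f₀ = φ/h = (2.39 eV × 1.602×10⁻¹⁹ J/eV) / (6.626×10⁻³⁴ J·s)
f₀ = 5.7790e+14 Hz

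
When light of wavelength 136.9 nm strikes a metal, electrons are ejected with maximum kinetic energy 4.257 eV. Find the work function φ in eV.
4.80 eV

From Einstein's photoelectric equation: KE_max = hf - φ = hc/λ - φ

Rearranging for φ:
φ = hc/λ - KE_max

Calculate photon energy:
E_photon = hc/λ = 9.0566 eV

Therefore:
φ = 9.0566 - 4.257 = 4.80 eV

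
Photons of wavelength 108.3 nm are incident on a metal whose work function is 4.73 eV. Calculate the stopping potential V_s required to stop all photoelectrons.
6.7182 V

The stopping potential V_s satisfies: eV_s = KE_max

First, find KE_max using Einstein's equation:
E_photon = hc/λ = 11.4482 eV
KE_max = E_photon - φ = 11.4482 - 4.73 = 6.7182 eV

Since eV_s = KE_max:
V_s = KE_max/e = 6.7182 V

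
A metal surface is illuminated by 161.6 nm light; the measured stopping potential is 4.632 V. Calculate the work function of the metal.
3.04 eV

The stopping potential gives the maximum kinetic energy: KE_max = eV_s = 4.632 eV

From Einstein's photoelectric equation: KE_max = hc/λ - φ
Rearranging: φ = hc/λ - KE_max

Calculate photon energy:
E_photon = hc/λ = (6.626×10⁻³⁴ J·s)(3×10⁸ m/s) / (161.6×10⁻⁹ m) = 7.6723 eV

Therefore:
φ = 7.6723 - 4.632 = 3.04 eV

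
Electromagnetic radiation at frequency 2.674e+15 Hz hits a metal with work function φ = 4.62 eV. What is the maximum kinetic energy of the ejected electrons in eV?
6.4388 eV

Using Einstein's photoelectric equation: KE_max = hf - φ

First, calculate the photon energy:
E_photon = hf = (6.626×10⁻³⁴ J·s)(2.674e+15 Hz)
E_photon = 11.0588 eV

Then, the maximum kinetic energy:
KE_max = E_photon - φ = 11.0588 eV - 4.62 eV = 6.4388 eV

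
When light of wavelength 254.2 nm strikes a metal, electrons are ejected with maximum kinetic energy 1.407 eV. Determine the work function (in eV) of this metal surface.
3.47 eV

From Einstein's photoelectric equation: KE_max = hf - φ = hc/λ - φ

Rearranging for φ:
φ = hc/λ - KE_max

Calculate photon energy:
E_photon = hc/λ = 4.8774 eV

Therefore:
φ = 4.8774 - 1.407 = 3.47 eV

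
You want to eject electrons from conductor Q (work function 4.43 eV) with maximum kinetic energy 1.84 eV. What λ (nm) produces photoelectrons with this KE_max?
197.74 nm

From Einstein's equation: KE_max = hc/λ - φ

Rearranging for λ:
hc/λ = KE_max + φ
λ = hc/(KE_max + φ)

Required photon energy:
E_photon = KE_max + φ = 1.84 + 4.43 = 6.27 eV

Required wavelength:
λ = hc/E_photon = (6.626×10⁻³⁴)(3×10⁸) / (6.27 × 1.602×10⁻¹⁹)
λ = 197.74 nm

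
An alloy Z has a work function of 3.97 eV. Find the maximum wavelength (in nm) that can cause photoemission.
312.30 nm

The threshold wavelength is when the photon energy equals the work function:
hc/λ₀ = φ

Solving for λ₀:
λ₀ = hc/φ = (6.626×10⁻³⁴ J·s)(3×10⁸ m/s) / (3.97 eV × 1.602×10⁻¹⁹ J/eV)
λ₀ = 312.30 nm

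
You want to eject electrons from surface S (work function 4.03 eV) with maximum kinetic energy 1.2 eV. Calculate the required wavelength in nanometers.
237.06 nm

From Einstein's equation: KE_max = hc/λ - φ

Rearranging for λ:
hc/λ = KE_max + φ
λ = hc/(KE_max + φ)

Required photon energy:
E_photon = KE_max + φ = 1.2 + 4.03 = 5.23 eV

Required wavelength:
λ = hc/E_photon = (6.626×10⁻³⁴)(3×10⁸) / (5.23 × 1.602×10⁻¹⁹)
λ = 237.06 nm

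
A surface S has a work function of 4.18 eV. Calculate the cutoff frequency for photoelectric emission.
1.0107e+15 Hz

The threshold frequency is when the photon energy equals the work function:
hf₀ = φ

Solving for f₀:
f₀ = φ/h = (4.18 eV × 1.602×10⁻¹⁹ J/eV) / (6.626×10⁻³⁴ J·s)
f₀ = 1.0107e+15 Hz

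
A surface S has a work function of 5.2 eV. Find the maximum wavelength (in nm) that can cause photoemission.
238.43 nm

The threshold wavelength is when the photon energy equals the work function:
hc/λ₀ = φ

Solving for λ₀:
λ₀ = hc/φ = (6.626×10⁻³⁴ J·s)(3×10⁸ m/s) / (5.2 eV × 1.602×10⁻¹⁹ J/eV)
λ₀ = 238.43 nm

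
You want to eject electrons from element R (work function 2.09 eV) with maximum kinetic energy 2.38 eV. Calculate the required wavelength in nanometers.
277.37 nm

From Einstein's equation: KE_max = hc/λ - φ

Rearranging for λ:
hc/λ = KE_max + φ
λ = hc/(KE_max + φ)

Required photon energy:
E_photon = KE_max + φ = 2.38 + 2.09 = 4.47 eV

Required wavelength:
λ = hc/E_photon = (6.626×10⁻³⁴)(3×10⁸) / (4.47 × 1.602×10⁻¹⁹)
λ = 277.37 nm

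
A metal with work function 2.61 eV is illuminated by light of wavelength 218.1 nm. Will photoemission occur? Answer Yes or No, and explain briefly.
Yes

For photoemission, the photon energy must exceed the work function.

Photon energy: E = hc/λ = 5.6847 eV
Work function: φ = 2.61 eV

Since E_photon (5.6847 eV) > φ (2.61 eV), photoemission WILL occur.
The threshold wavelength is λ₀ = hc/φ = 475.0 nm.
Since 218.1 nm < 475.0 nm, the light has sufficient energy.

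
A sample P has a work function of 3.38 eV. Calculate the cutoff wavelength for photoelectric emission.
366.82 nm

The threshold wavelength is when the photon energy equals the work function:
hc/λ₀ = φ

Solving for λ₀:
λ₀ = hc/φ = (6.626×10⁻³⁴ J·s)(3×10⁸ m/s) / (3.38 eV × 1.602×10⁻¹⁹ J/eV)
λ₀ = 366.82 nm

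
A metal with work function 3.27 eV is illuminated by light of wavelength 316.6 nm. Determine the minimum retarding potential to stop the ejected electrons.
0.6461 V

The stopping potential V_s satisfies: eV_s = KE_max

First, find KE_max using Einstein's equation:
E_photon = hc/λ = 3.9161 eV
KE_max = E_photon - φ = 3.9161 - 3.27 = 0.6461 eV

Since eV_s = KE_max:
V_s = KE_max/e = 0.6461 V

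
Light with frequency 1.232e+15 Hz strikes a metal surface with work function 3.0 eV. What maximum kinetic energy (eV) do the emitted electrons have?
2.0951 eV

Using Einstein's photoelectric equation: KE_max = hf - φ

First, calculate the photon energy:
E_photon = hf = (6.626×10⁻³⁴ J·s)(1.232e+15 Hz)
E_photon = 5.0951 eV

Then, the maximum kinetic energy:
KE_max = E_photon - φ = 5.0951 eV - 3.0 eV = 2.0951 eV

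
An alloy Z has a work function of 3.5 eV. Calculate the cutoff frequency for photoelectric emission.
8.4630e+14 Hz

The threshold frequency is when the photon energy equals the work function:
hf₀ = φ

Solving for f₀:
f₀ = φ/h = (3.5 eV × 1.602×10⁻¹⁹ J/eV) / (6.626×10⁻³⁴ J·s)
f₀ = 8.4630e+14 Hz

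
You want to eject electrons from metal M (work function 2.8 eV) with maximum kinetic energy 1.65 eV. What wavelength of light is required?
278.62 nm

From Einstein's equation: KE_max = hc/λ - φ

Rearranging for λ:
hc/λ = KE_max + φ
λ = hc/(KE_max + φ)

Required photon energy:
E_photon = KE_max + φ = 1.65 + 2.8 = 4.45 eV

Required wavelength:
λ = hc/E_photon = (6.626×10⁻³⁴)(3×10⁸) / (4.45 × 1.602×10⁻¹⁹)
λ = 278.62 nm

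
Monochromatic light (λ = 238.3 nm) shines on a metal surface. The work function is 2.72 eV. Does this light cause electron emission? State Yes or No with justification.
Yes

For photoemission, the photon energy must exceed the work function.

Photon energy: E = hc/λ = 5.2029 eV
Work function: φ = 2.72 eV

Since E_photon (5.2029 eV) > φ (2.72 eV), photoemission WILL occur.
The threshold wavelength is λ₀ = hc/φ = 455.8 nm.
Since 238.3 nm < 455.8 nm, the light has sufficient energy.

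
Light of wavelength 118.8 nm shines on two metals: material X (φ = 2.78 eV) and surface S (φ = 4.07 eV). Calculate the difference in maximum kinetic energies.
1.2900 eV

Using KE_max = hc/λ - φ for each metal:

Photon energy: E = hc/λ = 10.4364 eV

For material X (φ₁ = 2.78 eV):
KE₁ = E - φ₁ = 10.4364 - 2.78 = 7.6564 eV

For surface S (φ₂ = 4.07 eV):
KE₂ = E - φ₂ = 10.4364 - 4.07 = 6.3664 eV

Difference:
ΔKE = KE₁ - KE₂ = 7.6564 - 6.3664 = 1.2900 eV

Note: The difference equals the difference in work functions: 4.07 - 2.78 = 1.29 eV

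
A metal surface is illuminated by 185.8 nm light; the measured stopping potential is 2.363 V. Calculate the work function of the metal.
4.31 eV

The stopping potential gives the maximum kinetic energy: KE_max = eV_s = 2.363 eV

From Einstein's photoelectric equation: KE_max = hc/λ - φ
Rearranging: φ = hc/λ - KE_max

Calculate photon energy:
E_photon = hc/λ = (6.626×10⁻³⁴ J·s)(3×10⁸ m/s) / (185.8×10⁻⁹ m) = 6.6730 eV

Therefore:
φ = 6.6730 - 2.363 = 4.31 eV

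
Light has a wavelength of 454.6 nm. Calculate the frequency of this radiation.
6.5946e+14 Hz

Using the wave equation: c = fλ

Solving for frequency:
f = c/λ = (3×10⁸ m/s) / (454.6×10⁻⁹ m)
f = 6.5946e+14 Hz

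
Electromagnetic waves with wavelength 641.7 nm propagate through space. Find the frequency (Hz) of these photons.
4.6718e+14 Hz

Using the wave equation: c = fλ

Solving for frequency:
f = c/λ = (3×10⁸ m/s) / (641.7×10⁻⁹ m)
f = 4.6718e+14 Hz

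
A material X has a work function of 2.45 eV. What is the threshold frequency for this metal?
5.9241e+14 Hz

The threshold frequency is when the photon energy equals the work function:
hf₀ = φ

Solving for f₀:
f₀ = φ/h = (2.45 eV × 1.602×10⁻¹⁹ J/eV) / (6.626×10⁻³⁴ J·s)
f₀ = 5.9241e+14 Hz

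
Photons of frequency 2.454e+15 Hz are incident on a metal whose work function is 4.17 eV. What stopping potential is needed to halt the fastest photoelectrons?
5.9789 V

The stopping potential V_s satisfies: eV_s = KE_max

First, find KE_max using Einstein's equation:
E_photon = hf = (6.626×10⁻³⁴ J·s)(2.454e+15 Hz) = 10.1489 eV
KE_max = E_photon - φ = 10.1489 - 4.17 = 5.9789 eV

Since eV_s = KE_max:
V_s = KE_max/e = 5.9789 V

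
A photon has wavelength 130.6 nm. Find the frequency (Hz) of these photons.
2.2955e+15 Hz

Using the wave equation: c = fλ

Solving for frequency:
f = c/λ = (3×10⁸ m/s) / (130.6×10⁻⁹ m)
f = 2.2955e+15 Hz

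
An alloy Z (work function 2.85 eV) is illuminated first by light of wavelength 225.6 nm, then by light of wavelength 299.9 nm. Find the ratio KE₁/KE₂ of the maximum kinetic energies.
2.0603

Using Einstein's equation: KE_max = hc/λ - φ

For λ₁ = 225.6 nm:
E₁ = hc/λ₁ = 5.4958 eV
KE₁ = E₁ - φ = 5.4958 - 2.85 = 2.6458 eV

For λ₂ = 299.9 nm:
E₂ = hc/λ₂ = 4.1342 eV
KE₂ = E₂ - φ = 4.1342 - 2.85 = 1.2842 eV

Ratio: KE₁/KE₂ = 2.6458/1.2842 = 2.0603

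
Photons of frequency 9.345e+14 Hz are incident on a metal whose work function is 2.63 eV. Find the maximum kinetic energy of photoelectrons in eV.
1.2348 eV

Using Einstein's photoelectric equation: KE_max = hf - φ

First, calculate the photon energy:
E_photon = hf = (6.626×10⁻³⁴ J·s)(9.345e+14 Hz)
E_photon = 3.8648 eV

Then, the maximum kinetic energy:
KE_max = E_photon - φ = 3.8648 eV - 2.63 eV = 1.2348 eV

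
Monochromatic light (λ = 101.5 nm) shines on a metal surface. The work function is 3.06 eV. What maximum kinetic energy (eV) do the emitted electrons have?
9.1552 eV

Using Einstein's photoelectric equation: KE_max = hf - φ = hc/λ - φ

First, calculate the photon energy:
E_photon = hc/λ = (6.626×10⁻³⁴ J·s)(3×10⁸ m/s) / (101.5×10⁻⁹ m)
E_photon = 12.2152 eV

Then, the maximum kinetic energy:
KE_max = E_photon - φ = 12.2152 eV - 3.06 eV = 9.1552 eV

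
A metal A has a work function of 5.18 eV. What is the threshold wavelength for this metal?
239.35 nm

The threshold wavelength is when the photon energy equals the work function:
hc/λ₀ = φ

Solving for λ₀:
λ₀ = hc/φ = (6.626×10⁻³⁴ J·s)(3×10⁸ m/s) / (5.18 eV × 1.602×10⁻¹⁹ J/eV)
λ₀ = 239.35 nm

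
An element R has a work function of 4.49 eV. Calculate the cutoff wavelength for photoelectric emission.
276.13 nm

The threshold wavelength is when the photon energy equals the work function:
hc/λ₀ = φ

Solving for λ₀:
λ₀ = hc/φ = (6.626×10⁻³⁴ J·s)(3×10⁸ m/s) / (4.49 eV × 1.602×10⁻¹⁹ J/eV)
λ₀ = 276.13 nm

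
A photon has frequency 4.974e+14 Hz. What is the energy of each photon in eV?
2.0571 eV

Using E = hf:

E = hf = (6.626×10⁻³⁴ J·s)(4.974e+14 Hz)
E = 2.0571 eV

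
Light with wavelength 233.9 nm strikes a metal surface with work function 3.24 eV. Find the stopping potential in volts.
2.0607 V

The stopping potential V_s satisfies: eV_s = KE_max

First, find KE_max using Einstein's equation:
E_photon = hc/λ = 5.3007 eV
KE_max = E_photon - φ = 5.3007 - 3.24 = 2.0607 eV

Since eV_s = KE_max:
V_s = KE_max/e = 2.0607 V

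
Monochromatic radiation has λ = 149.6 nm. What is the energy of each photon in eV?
8.2877 eV

Using E = hf = hc/λ:

E = hc/λ = (6.626×10⁻³⁴ J·s)(3×10⁸ m/s) / (149.6×10⁻⁹ m)
E = 8.2877 eV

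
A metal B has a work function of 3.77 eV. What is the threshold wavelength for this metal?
328.87 nm

The threshold wavelength is when the photon energy equals the work function:
hc/λ₀ = φ

Solving for λ₀:
λ₀ = hc/φ = (6.626×10⁻³⁴ J·s)(3×10⁸ m/s) / (3.77 eV × 1.602×10⁻¹⁹ J/eV)
λ₀ = 328.87 nm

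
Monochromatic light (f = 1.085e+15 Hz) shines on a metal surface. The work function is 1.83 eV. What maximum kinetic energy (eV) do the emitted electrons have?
2.6572 eV

Using Einstein's photoelectric equation: KE_max = hf - φ

First, calculate the photon energy:
E_photon = hf = (6.626×10⁻³⁴ J·s)(1.085e+15 Hz)
E_photon = 4.4872 eV

Then, the maximum kinetic energy:
KE_max = E_photon - φ = 4.4872 eV - 1.83 eV = 2.6572 eV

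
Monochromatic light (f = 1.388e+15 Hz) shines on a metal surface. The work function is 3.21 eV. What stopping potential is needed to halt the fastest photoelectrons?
2.5303 V

The stopping potential V_s satisfies: eV_s = KE_max

First, find KE_max using Einstein's equation:
E_photon = hf = (6.626×10⁻³⁴ J·s)(1.388e+15 Hz) = 5.7403 eV
KE_max = E_photon - φ = 5.7403 - 3.21 = 2.5303 eV

Since eV_s = KE_max:
V_s = KE_max/e = 2.5303 V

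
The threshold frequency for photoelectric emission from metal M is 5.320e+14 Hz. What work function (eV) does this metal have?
2.20 eV

At the threshold frequency, photon energy equals work function:
φ = hf₀

Calculating:
φ = (6.626×10⁻³⁴ J·s)(5.320e+14 Hz)
φ = 2.20 eV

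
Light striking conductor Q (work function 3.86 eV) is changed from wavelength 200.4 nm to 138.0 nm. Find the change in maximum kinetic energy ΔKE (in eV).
2.7975 eV

Using Einstein's equation: KE_max = hc/λ - φ

For λ₁ = 200.4 nm:
KE₁ = hc/λ₁ - φ = 6.1868 - 3.86 = 2.3268 eV

For λ₂ = 138.0 nm:
KE₂ = hc/λ₂ - φ = 8.9844 - 3.86 = 5.1244 eV

Change in KE:
ΔKE = KE₂ - KE₁ = 5.1244 - 2.3268 = 2.7975 eV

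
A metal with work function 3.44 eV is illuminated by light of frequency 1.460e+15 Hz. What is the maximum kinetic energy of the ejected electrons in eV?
2.5981 eV

Using Einstein's photoelectric equation: KE_max = hf - φ

First, calculate the photon energy:
E_photon = hf = (6.626×10⁻³⁴ J·s)(1.460e+15 Hz)
E_photon = 6.0381 eV

Then, the maximum kinetic energy:
KE_max = E_photon - φ = 6.0381 eV - 3.44 eV = 2.5981 eV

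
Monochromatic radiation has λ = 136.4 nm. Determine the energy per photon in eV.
9.0898 eV

Using E = hf = hc/λ:

E = hc/λ = (6.626×10⁻³⁴ J·s)(3×10⁸ m/s) / (136.4×10⁻⁹ m)
E = 9.0898 eV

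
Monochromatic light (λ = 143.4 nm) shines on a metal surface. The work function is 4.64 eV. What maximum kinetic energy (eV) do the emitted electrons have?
4.0060 eV

Using Einstein's photoelectric equation: KE_max = hf - φ = hc/λ - φ

First, calculate the photon energy:
E_photon = hc/λ = (6.626×10⁻³⁴ J·s)(3×10⁸ m/s) / (143.4×10⁻⁹ m)
E_photon = 8.6460 eV

Then, the maximum kinetic energy:
KE_max = E_photon - φ = 8.6460 eV - 4.64 eV = 4.0060 eV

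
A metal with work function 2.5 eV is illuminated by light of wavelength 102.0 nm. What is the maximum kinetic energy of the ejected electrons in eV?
9.6553 eV

Using Einstein's photoelectric equation: KE_max = hf - φ = hc/λ - φ

First, calculate the photon energy:
E_photon = hc/λ = (6.626×10⁻³⁴ J·s)(3×10⁸ m/s) / (102.0×10⁻⁹ m)
E_photon = 12.1553 eV

Then, the maximum kinetic energy:
KE_max = E_photon - φ = 12.1553 eV - 2.5 eV = 9.6553 eV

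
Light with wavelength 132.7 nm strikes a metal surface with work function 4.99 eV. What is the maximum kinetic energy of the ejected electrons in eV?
4.3532 eV

Using Einstein's photoelectric equation: KE_max = hf - φ = hc/λ - φ

First, calculate the photon energy:
E_photon = hc/λ = (6.626×10⁻³⁴ J·s)(3×10⁸ m/s) / (132.7×10⁻⁹ m)
E_photon = 9.3432 eV

Then, the maximum kinetic energy:
KE_max = E_photon - φ = 9.3432 eV - 4.99 eV = 4.3532 eV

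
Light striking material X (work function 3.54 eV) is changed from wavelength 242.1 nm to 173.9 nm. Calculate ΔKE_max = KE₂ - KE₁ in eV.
2.0084 eV

Using Einstein's equation: KE_max = hc/λ - φ

For λ₁ = 242.1 nm:
KE₁ = hc/λ₁ - φ = 5.1212 - 3.54 = 1.5812 eV

For λ₂ = 173.9 nm:
KE₂ = hc/λ₂ - φ = 7.1296 - 3.54 = 3.5896 eV

Change in KE:
ΔKE = KE₂ - KE₁ = 3.5896 - 1.5812 = 2.0084 eV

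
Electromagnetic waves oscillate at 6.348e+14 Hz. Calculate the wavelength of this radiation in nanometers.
472.26 nm

Using the wave equation: c = fλ

Solving for wavelength:
λ = c/f = (3×10⁸ m/s) / (6.348e+14 Hz)
λ = 472.26 nm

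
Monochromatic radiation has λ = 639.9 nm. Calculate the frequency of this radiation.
4.6850e+14 Hz

Using the wave equation: c = fλ

Solving for frequency:
f = c/λ = (3×10⁸ m/s) / (639.9×10⁻⁹ m)
f = 4.6850e+14 Hz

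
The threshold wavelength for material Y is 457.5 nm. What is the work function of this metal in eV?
2.71 eV

At the threshold wavelength, photon energy equals work function:
φ = hc/λ₀

Calculating:
φ = (6.626×10⁻³⁴ J·s)(3×10⁸ m/s) / (457.5×10⁻⁹ m)
φ = 2.71 eV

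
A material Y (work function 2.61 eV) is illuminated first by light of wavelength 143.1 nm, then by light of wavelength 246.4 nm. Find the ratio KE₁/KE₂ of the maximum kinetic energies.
2.4998

Using Einstein's equation: KE_max = hc/λ - φ

For λ₁ = 143.1 nm:
E₁ = hc/λ₁ = 8.6642 eV
KE₁ = E₁ - φ = 8.6642 - 2.61 = 6.0542 eV

For λ₂ = 246.4 nm:
E₂ = hc/λ₂ = 5.0318 eV
KE₂ = E₂ - φ = 5.0318 - 2.61 = 2.4218 eV

Ratio: KE₁/KE₂ = 6.0542/2.4218 = 2.4998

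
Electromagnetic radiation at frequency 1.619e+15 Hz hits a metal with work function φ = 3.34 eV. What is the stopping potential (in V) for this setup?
3.3556 V

The stopping potential V_s satisfies: eV_s = KE_max

First, find KE_max using Einstein's equation:
E_photon = hf = (6.626×10⁻³⁴ J·s)(1.619e+15 Hz) = 6.6956 eV
KE_max = E_photon - φ = 6.6956 - 3.34 = 3.3556 eV

Since eV_s = KE_max:
V_s = KE_max/e = 3.3556 V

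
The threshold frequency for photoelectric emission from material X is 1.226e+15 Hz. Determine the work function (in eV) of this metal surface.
5.07 eV

At the threshold frequency, photon energy equals work function:
φ = hf₀

Calculating:
φ = (6.626×10⁻³⁴ J·s)(1.226e+15 Hz)
φ = 5.07 eV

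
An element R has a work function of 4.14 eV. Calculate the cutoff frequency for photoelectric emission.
1.0010e+15 Hz

The threshold frequency is when the photon energy equals the work function:
hf₀ = φ

Solving for f₀:
f₀ = φ/h = (4.14 eV × 1.602×10⁻¹⁹ J/eV) / (6.626×10⁻³⁴ J·s)
f₀ = 1.0010e+15 Hz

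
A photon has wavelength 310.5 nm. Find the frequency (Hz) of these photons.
9.6552e+14 Hz

Using the wave equation: c = fλ

Solving for frequency:
f = c/λ = (3×10⁸ m/s) / (310.5×10⁻⁹ m)
f = 9.6552e+14 Hz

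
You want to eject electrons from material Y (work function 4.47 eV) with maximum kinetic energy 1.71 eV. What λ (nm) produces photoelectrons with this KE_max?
200.62 nm

From Einstein's equation: KE_max = hc/λ - φ

Rearranging for λ:
hc/λ = KE_max + φ
λ = hc/(KE_max + φ)

Required photon energy:
E_photon = KE_max + φ = 1.71 + 4.47 = 6.18 eV

Required wavelength:
λ = hc/E_photon = (6.626×10⁻³⁴)(3×10⁸) / (6.18 × 1.602×10⁻¹⁹)
λ = 200.62 nm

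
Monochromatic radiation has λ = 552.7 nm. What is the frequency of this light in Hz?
5.4241e+14 Hz

Using the wave equation: c = fλ

Solving for frequency:
f = c/λ = (3×10⁸ m/s) / (552.7×10⁻⁹ m)
f = 5.4241e+14 Hz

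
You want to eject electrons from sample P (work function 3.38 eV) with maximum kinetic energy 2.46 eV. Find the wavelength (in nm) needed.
212.30 nm

From Einstein's equation: KE_max = hc/λ - φ

Rearranging for λ:
hc/λ = KE_max + φ
λ = hc/(KE_max + φ)

Required photon energy:
E_photon = KE_max + φ = 2.46 + 3.38 = 5.84 eV

Required wavelength:
λ = hc/E_photon = (6.626×10⁻³⁴)(3×10⁸) / (5.84 × 1.602×10⁻¹⁹)
λ = 212.30 nm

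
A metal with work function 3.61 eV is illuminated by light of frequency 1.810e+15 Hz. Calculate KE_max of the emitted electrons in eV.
3.8756 eV

Using Einstein's photoelectric equation: KE_max = hf - φ

First, calculate the photon energy:
E_photon = hf = (6.626×10⁻³⁴ J·s)(1.810e+15 Hz)
E_photon = 7.4856 eV

Then, the maximum kinetic energy:
KE_max = E_photon - φ = 7.4856 eV - 3.61 eV = 3.8756 eV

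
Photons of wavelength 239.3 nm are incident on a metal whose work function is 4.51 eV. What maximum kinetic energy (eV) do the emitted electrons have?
0.6711 eV

Using Einstein's photoelectric equation: KE_max = hf - φ = hc/λ - φ

First, calculate the photon energy:
E_photon = hc/λ = (6.626×10⁻³⁴ J·s)(3×10⁸ m/s) / (239.3×10⁻⁹ m)
E_photon = 5.1811 eV

Then, the maximum kinetic energy:
KE_max = E_photon - φ = 5.1811 eV - 4.51 eV = 0.6711 eV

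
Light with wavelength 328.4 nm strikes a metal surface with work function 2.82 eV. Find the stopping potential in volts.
0.9554 V

The stopping potential V_s satisfies: eV_s = KE_max

First, find KE_max using Einstein's equation:
E_photon = hc/λ = 3.7754 eV
KE_max = E_photon - φ = 3.7754 - 2.82 = 0.9554 eV

Since eV_s = KE_max:
V_s = KE_max/e = 0.9554 V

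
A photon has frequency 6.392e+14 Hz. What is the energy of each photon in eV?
2.6435 eV

Using E = hf:

E = hf = (6.626×10⁻³⁴ J·s)(6.392e+14 Hz)
E = 2.6435 eV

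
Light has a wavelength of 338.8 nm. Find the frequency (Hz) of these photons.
8.8487e+14 Hz

Using the wave equation: c = fλ

Solving for frequency:
f = c/λ = (3×10⁸ m/s) / (338.8×10⁻⁹ m)
f = 8.8487e+14 Hz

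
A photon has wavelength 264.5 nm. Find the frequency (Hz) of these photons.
1.1334e+15 Hz

Using the wave equation: c = fλ

Solving for frequency:
f = c/λ = (3×10⁸ m/s) / (264.5×10⁻⁹ m)
f = 1.1334e+15 Hz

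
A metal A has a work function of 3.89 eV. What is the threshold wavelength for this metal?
318.73 nm

The threshold wavelength is when the photon energy equals the work function:
hc/λ₀ = φ

Solving for λ₀:
λ₀ = hc/φ = (6.626×10⁻³⁴ J·s)(3×10⁸ m/s) / (3.89 eV × 1.602×10⁻¹⁹ J/eV)
λ₀ = 318.73 nm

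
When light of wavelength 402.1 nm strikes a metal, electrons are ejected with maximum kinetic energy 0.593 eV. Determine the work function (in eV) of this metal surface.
2.49 eV

From Einstein's photoelectric equation: KE_max = hf - φ = hc/λ - φ

Rearranging for φ:
φ = hc/λ - KE_max

Calculate photon energy:
E_photon = hc/λ = 3.0834 eV

Therefore:
φ = 3.0834 - 0.593 = 2.49 eV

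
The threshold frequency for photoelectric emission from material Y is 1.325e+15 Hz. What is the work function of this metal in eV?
5.48 eV

At the threshold frequency, photon energy equals work function:
φ = hf₀

Calculating:
φ = (6.626×10⁻³⁴ J·s)(1.325e+15 Hz)
φ = 5.48 eV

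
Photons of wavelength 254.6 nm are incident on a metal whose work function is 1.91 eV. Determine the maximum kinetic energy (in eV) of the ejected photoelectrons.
2.9598 eV

Using Einstein's photoelectric equation: KE_max = hf - φ = hc/λ - φ

First, calculate the photon energy:
E_photon = hc/λ = (6.626×10⁻³⁴ J·s)(3×10⁸ m/s) / (254.6×10⁻⁹ m)
E_photon = 4.8698 eV

Then, the maximum kinetic energy:
KE_max = E_photon - φ = 4.8698 eV - 1.91 eV = 2.9598 eV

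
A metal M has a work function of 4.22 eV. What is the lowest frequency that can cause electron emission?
1.0204e+15 Hz

The threshold frequency is when the photon energy equals the work function:
hf₀ = φ

Solving for f₀:
f₀ = φ/h = (4.22 eV × 1.602×10⁻¹⁹ J/eV) / (6.626×10⁻³⁴ J·s)
f₀ = 1.0204e+15 Hz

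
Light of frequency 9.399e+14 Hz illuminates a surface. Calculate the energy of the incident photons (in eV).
3.8871 eV

Using E = hf:

E = hf = (6.626×10⁻³⁴ J·s)(9.399e+14 Hz)
E = 3.8871 eV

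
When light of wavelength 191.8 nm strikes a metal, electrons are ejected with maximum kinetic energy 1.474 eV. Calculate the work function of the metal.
4.99 eV

From Einstein's photoelectric equation: KE_max = hf - φ = hc/λ - φ

Rearranging for φ:
φ = hc/λ - KE_max

Calculate photon energy:
E_photon = hc/λ = 6.4642 eV

Therefore:
φ = 6.4642 - 1.474 = 4.99 eV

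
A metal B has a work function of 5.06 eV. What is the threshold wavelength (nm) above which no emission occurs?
245.03 nm

The threshold wavelength is when the photon energy equals the work function:
hc/λ₀ = φ

Solving for λ₀:
λ₀ = hc/φ = (6.626×10⁻³⁴ J·s)(3×10⁸ m/s) / (5.06 eV × 1.602×10⁻¹⁹ J/eV)
λ₀ = 245.03 nm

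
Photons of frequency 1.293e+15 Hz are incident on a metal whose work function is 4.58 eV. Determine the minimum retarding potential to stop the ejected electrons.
0.7674 V

The stopping potential V_s satisfies: eV_s = KE_max

First, find KE_max using Einstein's equation:
E_photon = hf = (6.626×10⁻³⁴ J·s)(1.293e+15 Hz) = 5.3474 eV
KE_max = E_photon - φ = 5.3474 - 4.58 = 0.7674 eV

Since eV_s = KE_max:
V_s = KE_max/e = 0.7674 V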